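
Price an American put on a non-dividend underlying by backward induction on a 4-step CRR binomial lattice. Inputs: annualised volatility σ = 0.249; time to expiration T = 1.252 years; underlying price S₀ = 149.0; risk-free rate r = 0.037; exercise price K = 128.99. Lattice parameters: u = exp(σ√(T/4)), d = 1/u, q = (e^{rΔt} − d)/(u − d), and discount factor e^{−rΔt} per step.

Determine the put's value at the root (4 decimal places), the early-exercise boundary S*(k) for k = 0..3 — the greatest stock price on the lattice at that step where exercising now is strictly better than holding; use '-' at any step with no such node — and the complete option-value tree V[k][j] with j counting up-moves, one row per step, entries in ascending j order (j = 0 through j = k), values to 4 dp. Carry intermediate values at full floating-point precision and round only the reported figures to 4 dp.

price = 6.4004
boundary = - - - 98.1039
tree:
6.4004
11.2001 1.8785
19.0164 3.8540 0.0000
30.8861 7.9069 0.0000 0.0000
43.6434 16.2219 0.0000 0.0000 0.0000

Δt=0.31300, u=1.14948, d=0.86996, q=0.50690, disc=e^(-rΔt)=0.98849
k=4 terminal: V=max(K-S,0) → 43.6434 16.2219 0.0000 0.0000 0.0000
k=3: j=0 S=98.1039 intr=30.8861 cont=29.4009 V=30.8861[EX]; j=1 S=129.6242 intr=0.0000 cont=7.9069 V=7.9069[hold]; j=2 S=171.2720 intr=0.0000 cont=0.0000 V=0.0000[hold]; j=3 S=226.3010 intr=0.0000 cont=0.0000 V=0.0000[hold]  S*(3)=98.1039
k=2: j=0 S=112.7681 intr=16.2219 cont=19.0164 V=19.0164[hold]; j=1 S=149.0000 intr=0.0000 cont=3.8540 V=3.8540[hold]; j=2 S=196.8731 intr=0.0000 cont=0.0000 V=0.0000[hold]  S*(2)=-
k=1: j=0 S=129.6242 intr=0.0000 cont=11.2001 V=11.2001[hold]; j=1 S=171.2720 intr=0.0000 cont=1.8785 V=1.8785[hold]  S*(1)=-
k=0: j=0 S=149.0000 intr=0.0000 cont=6.4004 V=6.4004[hold]  S*(0)=-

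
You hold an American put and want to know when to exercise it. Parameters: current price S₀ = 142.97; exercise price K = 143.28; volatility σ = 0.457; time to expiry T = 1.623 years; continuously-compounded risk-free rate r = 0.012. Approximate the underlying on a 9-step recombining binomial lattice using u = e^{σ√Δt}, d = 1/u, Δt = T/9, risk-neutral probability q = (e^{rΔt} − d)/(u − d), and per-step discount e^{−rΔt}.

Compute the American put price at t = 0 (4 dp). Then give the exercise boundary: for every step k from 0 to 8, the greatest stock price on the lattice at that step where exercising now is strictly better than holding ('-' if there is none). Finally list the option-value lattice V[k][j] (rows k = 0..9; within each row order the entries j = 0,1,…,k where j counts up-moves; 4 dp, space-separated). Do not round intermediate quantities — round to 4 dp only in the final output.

price = 32.4038
boundary = - - - - - 54.1790 65.7831 79.8724 96.9794
tree:
32.4038
42.0967 21.0488
53.2150 29.0951 11.5951
65.2791 39.1433 17.3026 4.8734
77.5375 51.0338 25.2110 7.9949 1.1902
89.1010 64.1755 35.6722 12.9097 2.1974 0.0000
98.6580 77.4969 48.6628 20.4173 4.0569 0.0000 0.0000
106.5293 89.1010 63.4076 31.3868 7.4899 0.0000 0.0000 0.0000
113.0120 98.6580 77.4969 46.3006 13.8280 0.0000 0.0000 0.0000 0.0000
118.3513 106.5293 89.1010 63.4076 25.5297 0.0000 0.0000 0.0000 0.0000 0.0000

params: Δt=0.18033 u=1.21418 d=0.82360 q=0.45718 e^(-rΔt)=0.99784
t_9 payoffs: 118.3513 106.5293 89.1010 63.4076 25.5297 0.0000 0.0000 0.0000 0.0000 0.0000
t_8: node(8,0) S=30.2680 payoff=113.0120 vs cont=112.7023 → 113.0120 [stop]  node(8,1) S=44.6220 payoff=98.6580 vs cont=98.3483 → 98.6580 [stop]  node(8,2) S=65.7831 payoff=77.4969 vs cont=77.1872 → 77.4969 [stop]  node(8,3) S=96.9794 payoff=46.3006 vs cont=45.9909 → 46.3006 [stop]  node(8,4) S=142.9700 payoff=0.3100 vs cont=13.8280 → 13.8280 [wait]  node(8,5) S=210.7708 payoff=0.0000 vs cont=0.0000 → 0.0000 [wait]  node(8,6) S=310.7247 payoff=0.0000 vs cont=0.0000 → 0.0000 [wait]  node(8,7) S=458.0799 payoff=0.0000 vs cont=0.0000 → 0.0000 [wait]  node(8,8) S=675.3154 payoff=0.0000 vs cont=0.0000 → 0.0000 [wait]  ⇒ S*(8)=96.9794
t_7: node(7,0) S=36.7507 payoff=106.5293 vs cont=106.2196 → 106.5293 [stop]  node(7,1) S=54.1790 payoff=89.1010 vs cont=88.7912 → 89.1010 [stop]  node(7,2) S=79.8724 payoff=63.4076 vs cont=63.0979 → 63.4076 [stop]  node(7,3) S=117.7503 payoff=25.5297 vs cont=31.3868 → 31.3868 [wait]  node(7,4) S=173.5912 payoff=0.0000 vs cont=7.4899 → 7.4899 [wait]  node(7,5) S=255.9134 payoff=0.0000 vs cont=0.0000 → 0.0000 [wait]  node(7,6) S=377.2754 payoff=0.0000 vs cont=0.0000 → 0.0000 [wait]  node(7,7) S=556.1910 payoff=0.0000 vs cont=0.0000 → 0.0000 [wait]  ⇒ S*(7)=79.8724
t_6: node(6,0) S=44.6220 payoff=98.6580 vs cont=98.3483 → 98.6580 [stop]  node(6,1) S=65.7831 payoff=77.4969 vs cont=77.1872 → 77.4969 [stop]  node(6,2) S=96.9794 payoff=46.3006 vs cont=48.6628 → 48.6628 [wait]  node(6,3) S=142.9700 payoff=0.3100 vs cont=20.4173 → 20.4173 [wait]  node(6,4) S=210.7708 payoff=0.0000 vs cont=4.0569 → 4.0569 [wait]  node(6,5) S=310.7247 payoff=0.0000 vs cont=0.0000 → 0.0000 [wait]  node(6,6) S=458.0799 payoff=0.0000 vs cont=0.0000 → 0.0000 [wait]  ⇒ S*(6)=65.7831
t_5: node(5,0) S=54.1790 payoff=89.1010 vs cont=88.7912 → 89.1010 [stop]  node(5,1) S=79.8724 payoff=63.4076 vs cont=64.1755 → 64.1755 [wait]  node(5,2) S=117.7503 payoff=25.5297 vs cont=35.6722 → 35.6722 [wait]  node(5,3) S=173.5912 payoff=0.0000 vs cont=12.9097 → 12.9097 [wait]  node(5,4) S=255.9134 payoff=0.0000 vs cont=2.1974 → 2.1974 [wait]  node(5,5) S=377.2754 payoff=0.0000 vs cont=0.0000 → 0.0000 [wait]  ⇒ S*(5)=54.1790
t_4: node(4,0) S=65.7831 payoff=77.4969 vs cont=77.5375 → 77.5375 [wait]  node(4,1) S=96.9794 payoff=46.3006 vs cont=51.0338 → 51.0338 [wait]  node(4,2) S=142.9700 payoff=0.3100 vs cont=25.2110 → 25.2110 [wait]  node(4,3) S=210.7708 payoff=0.0000 vs cont=7.9949 → 7.9949 [wait]  node(4,4) S=310.7247 payoff=0.0000 vs cont=1.1902 → 1.1902 [wait]  ⇒ S*(4)=-
t_3: node(3,0) S=79.8724 payoff=63.4076 vs cont=65.2791 → 65.2791 [wait]  node(3,1) S=117.7503 payoff=25.5297 vs cont=39.1433 → 39.1433 [wait]  node(3,2) S=173.5912 payoff=0.0000 vs cont=17.3026 → 17.3026 [wait]  node(3,3) S=255.9134 payoff=0.0000 vs cont=4.8734 → 4.8734 [wait]  ⇒ S*(3)=-
t_2: node(2,0) S=96.9794 payoff=46.3006 vs cont=53.2150 → 53.2150 [wait]  node(2,1) S=142.9700 payoff=0.3100 vs cont=29.0951 → 29.0951 [wait]  node(2,2) S=210.7708 payoff=0.0000 vs cont=11.5951 → 11.5951 [wait]  ⇒ S*(2)=-
t_1: node(1,0) S=117.7503 payoff=25.5297 vs cont=42.0967 → 42.0967 [wait]  node(1,1) S=173.5912 payoff=0.0000 vs cont=21.0488 → 21.0488 [wait]  ⇒ S*(1)=-
t_0: node(0,0) S=142.9700 payoff=0.3100 vs cont=32.4038 → 32.4038 [wait]  ⇒ S*(0)=-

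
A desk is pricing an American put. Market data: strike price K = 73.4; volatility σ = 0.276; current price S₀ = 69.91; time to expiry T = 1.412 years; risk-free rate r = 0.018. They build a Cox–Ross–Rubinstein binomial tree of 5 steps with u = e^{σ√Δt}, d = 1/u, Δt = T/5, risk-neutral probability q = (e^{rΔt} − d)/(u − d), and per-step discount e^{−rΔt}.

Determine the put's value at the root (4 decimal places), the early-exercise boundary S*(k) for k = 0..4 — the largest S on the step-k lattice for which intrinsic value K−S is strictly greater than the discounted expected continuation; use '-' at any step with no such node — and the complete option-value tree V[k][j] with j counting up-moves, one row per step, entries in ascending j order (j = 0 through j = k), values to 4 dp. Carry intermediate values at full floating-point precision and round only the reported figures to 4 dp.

Δt=0.28240, u=1.15797, d=0.86358, q=0.48071, disc=e^(-rΔt)=0.99493
k=5 terminal: V=max(K-S,0) → 39.8224 28.3759 13.0272 0.0000 0.0000 0.0000
k=4: j=0 S=38.8819 intr=34.5181 cont=34.1460 V=34.5181[EX]; j=1 S=52.1367 intr=21.2633 cont=20.8912 V=21.2633[EX]; j=2 S=69.9100 intr=3.4900 cont=6.7306 V=6.7306[hold]; j=3 S=93.7422 intr=0.0000 cont=0.0000 V=0.0000[hold]; j=4 S=125.6988 intr=0.0000 cont=0.0000 V=0.0000[hold]  S*(4)=52.1367
k=3: j=0 S=45.0241 intr=28.3759 cont=28.0037 V=28.3759[EX]; j=1 S=60.3728 intr=13.0272 cont=14.2049 V=14.2049[hold]; j=2 S=80.9538 intr=0.0000 cont=3.4774 V=3.4774[hold]; j=3 S=108.5509 intr=0.0000 cont=0.0000 V=0.0000[hold]  S*(3)=45.0241
k=2: j=0 S=52.1367 intr=21.2633 cont=21.4544 V=21.4544[hold]; j=1 S=69.9100 intr=3.4900 cont=9.0022 V=9.0022[hold]; j=2 S=93.7422 intr=0.0000 cont=1.7966 V=1.7966[hold]  S*(2)=-
k=1: j=0 S=60.3728 intr=13.0272 cont=15.3901 V=15.3901[hold]; j=1 S=80.9538 intr=0.0000 cont=5.5104 V=5.5104[hold]  S*(1)=-
k=0: j=0 S=69.9100 intr=3.4900 cont=10.5869 V=10.5869[hold]  S*(0)=-

price = 10.5869
boundary = - - - 45.0241 52.1367
tree:
10.5869
15.3901 5.5104
21.4544 9.0022 1.7966
28.3759 14.2049 3.4774 0.0000
34.5181 21.2633 6.7306 0.0000 0.0000
39.8224 28.3759 13.0272 0.0000 0.0000 0.0000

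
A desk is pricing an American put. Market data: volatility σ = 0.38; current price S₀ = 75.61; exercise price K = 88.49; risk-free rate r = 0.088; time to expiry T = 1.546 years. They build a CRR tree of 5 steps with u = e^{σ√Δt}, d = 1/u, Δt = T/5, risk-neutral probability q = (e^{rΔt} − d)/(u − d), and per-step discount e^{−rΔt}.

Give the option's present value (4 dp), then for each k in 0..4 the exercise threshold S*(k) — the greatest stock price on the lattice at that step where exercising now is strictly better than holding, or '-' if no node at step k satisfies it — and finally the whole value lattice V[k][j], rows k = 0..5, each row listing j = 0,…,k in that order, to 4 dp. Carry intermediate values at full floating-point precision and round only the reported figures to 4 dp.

price = 17.4668
boundary = - 61.2085 49.5501 61.2085 49.5501
tree:
17.4668
27.2815 9.0587
38.9399 16.0165 2.9192
48.3777 27.2815 6.1489 0.0000
56.0179 38.9399 12.9518 0.0000 0.0000
62.2029 48.3777 27.2815 0.0000 0.0000 0.0000

Δt=0.30920  u=1.23529  d=0.80953  q=0.51216  discount=0.97316
step 5 (expiry): payoffs max(K−S,0) = 62.2029 48.3777 27.2815 0.0000 0.0000 0.0000
step 4: (k=4,j=0): S=32.4721, (K−S)⁺=56.0179, hold=53.6426 ⇒ V=56.0179 exercise | (k=4,j=1): S=49.5501, (K−S)⁺=38.9399, hold=36.5646 ⇒ V=38.9399 exercise | (k=4,j=2): S=75.6100, (K−S)⁺=12.8800, hold=12.9518 ⇒ V=12.9518 continue | (k=4,j=3): S=115.3755, (K−S)⁺=0.0000, hold=0.0000 ⇒ V=0.0000 continue | (k=4,j=4): S=176.0549, (K−S)⁺=0.0000, hold=0.0000 ⇒ V=0.0000 continue  boundary S*=49.5501
step 3: (k=3,j=0): S=40.1123, (K−S)⁺=48.3777, hold=46.0024 ⇒ V=48.3777 exercise | (k=3,j=1): S=61.2085, (K−S)⁺=27.2815, hold=24.9419 ⇒ V=27.2815 exercise | (k=3,j=2): S=93.3999, (K−S)⁺=0.0000, hold=6.1489 ⇒ V=6.1489 continue | (k=3,j=3): S=142.5217, (K−S)⁺=0.0000, hold=0.0000 ⇒ V=0.0000 continue  boundary S*=61.2085
step 2: (k=2,j=0): S=49.5501, (K−S)⁺=38.9399, hold=36.5646 ⇒ V=38.9399 exercise | (k=2,j=1): S=75.6100, (K−S)⁺=12.8800, hold=16.0165 ⇒ V=16.0165 continue | (k=2,j=2): S=115.3755, (K−S)⁺=0.0000, hold=2.9192 ⇒ V=2.9192 continue  boundary S*=49.5501
step 1: (k=1,j=0): S=61.2085, (K−S)⁺=27.2815, hold=26.4694 ⇒ V=27.2815 exercise | (k=1,j=1): S=93.3999, (K−S)⁺=0.0000, hold=9.0587 ⇒ V=9.0587 continue  boundary S*=61.2085
step 0: (k=0,j=0): S=75.6100, (K−S)⁺=12.8800, hold=17.4668 ⇒ V=17.4668 continue  boundary S*=-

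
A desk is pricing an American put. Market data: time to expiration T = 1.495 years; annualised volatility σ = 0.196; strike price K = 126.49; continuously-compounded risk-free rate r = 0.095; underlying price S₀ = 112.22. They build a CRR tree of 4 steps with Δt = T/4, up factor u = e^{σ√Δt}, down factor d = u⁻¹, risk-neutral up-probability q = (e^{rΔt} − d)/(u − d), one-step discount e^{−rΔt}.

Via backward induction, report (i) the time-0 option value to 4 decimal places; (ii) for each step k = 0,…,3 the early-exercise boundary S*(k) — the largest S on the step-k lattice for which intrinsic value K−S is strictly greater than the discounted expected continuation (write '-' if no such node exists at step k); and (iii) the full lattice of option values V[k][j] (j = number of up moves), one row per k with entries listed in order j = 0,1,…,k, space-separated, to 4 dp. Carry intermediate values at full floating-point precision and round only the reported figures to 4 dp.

params: Δt=0.37375 u=1.12730 d=0.88708 q=0.62054 e^(-rΔt)=0.96512
t_4 payoffs: 57.0014 38.1837 14.2700 0.0000 0.0000
t_3: node(3,0) S=78.3344 payoff=48.1556 vs cont=43.7432 → 48.1556 [stop]  node(3,1) S=99.5477 payoff=26.9423 vs cont=22.5300 → 26.9423 [stop]  node(3,2) S=126.5055 payoff=0.0000 vs cont=5.2260 → 5.2260 [wait]  node(3,3) S=160.7637 payoff=0.0000 vs cont=0.0000 → 0.0000 [wait]  ⇒ S*(3)=99.5477
t_2: node(2,0) S=88.3063 payoff=38.1837 vs cont=33.7713 → 38.1837 [stop]  node(2,1) S=112.2200 payoff=14.2700 vs cont=12.9967 → 14.2700 [stop]  node(2,2) S=142.6096 payoff=0.0000 vs cont=1.9139 → 1.9139 [wait]  ⇒ S*(2)=112.2200
t_1: node(1,0) S=99.5477 payoff=26.9423 vs cont=22.5300 → 26.9423 [stop]  node(1,1) S=126.5055 payoff=0.0000 vs cont=6.3722 → 6.3722 [wait]  ⇒ S*(1)=99.5477
t_0: node(0,0) S=112.2200 payoff=14.2700 vs cont=13.6832 → 14.2700 [stop]  ⇒ S*(0)=112.2200

price = 14.2700
boundary = 112.2200 99.5477 112.2200 99.5477
tree:
14.2700
26.9423 6.3722
38.1837 14.2700 1.9139
48.1556 26.9423 5.2260 0.0000
57.0014 38.1837 14.2700 0.0000 0.0000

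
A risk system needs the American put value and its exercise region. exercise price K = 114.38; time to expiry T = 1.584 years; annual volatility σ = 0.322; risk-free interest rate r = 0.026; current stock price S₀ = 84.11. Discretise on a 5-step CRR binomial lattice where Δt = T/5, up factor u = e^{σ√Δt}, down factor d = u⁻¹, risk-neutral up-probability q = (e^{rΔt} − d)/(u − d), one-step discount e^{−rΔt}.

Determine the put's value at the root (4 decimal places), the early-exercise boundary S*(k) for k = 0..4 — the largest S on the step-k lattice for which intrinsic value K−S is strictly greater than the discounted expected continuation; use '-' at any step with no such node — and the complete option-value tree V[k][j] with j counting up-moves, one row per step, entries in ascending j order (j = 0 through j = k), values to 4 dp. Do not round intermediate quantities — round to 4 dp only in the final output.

price = 33.3404
boundary = - 70.1677 58.5365 70.1677 84.1100
tree:
33.3404
44.2123 22.0217
55.8435 31.9156 11.5770
65.5467 44.2123 19.0133 3.6407
73.6415 55.8435 30.2700 7.0255 0.0000
80.3944 65.5467 44.2123 13.5573 0.0000 0.0000

Δt=0.31680  u=1.19870  d=0.83424  q=0.47751  discount=0.99180
step 5 (expiry): payoffs max(K−S,0) = 80.3944 65.5467 44.2123 13.5573 0.0000 0.0000
step 4: (k=4,j=0): S=40.7385, (K−S)⁺=73.6415, hold=72.7032 ⇒ V=73.6415 exercise | (k=4,j=1): S=58.5365, (K−S)⁺=55.8435, hold=54.9053 ⇒ V=55.8435 exercise | (k=4,j=2): S=84.1100, (K−S)⁺=30.2700, hold=29.3317 ⇒ V=30.2700 exercise | (k=4,j=3): S=120.8561, (K−S)⁺=0.0000, hold=7.0255 ⇒ V=7.0255 continue | (k=4,j=4): S=173.6560, (K−S)⁺=0.0000, hold=0.0000 ⇒ V=0.0000 continue  boundary S*=84.1100
step 3: (k=3,j=0): S=48.8333, (K−S)⁺=65.5467, hold=64.6084 ⇒ V=65.5467 exercise | (k=3,j=1): S=70.1677, (K−S)⁺=44.2123, hold=43.2741 ⇒ V=44.2123 exercise | (k=3,j=2): S=100.8227, (K−S)⁺=13.5573, hold=19.0133 ⇒ V=19.0133 continue | (k=3,j=3): S=144.8702, (K−S)⁺=0.0000, hold=3.6407 ⇒ V=3.6407 continue  boundary S*=70.1677
step 2: (k=2,j=0): S=58.5365, (K−S)⁺=55.8435, hold=54.9053 ⇒ V=55.8435 exercise | (k=2,j=1): S=84.1100, (K−S)⁺=30.2700, hold=31.9156 ⇒ V=31.9156 continue | (k=2,j=2): S=120.8561, (K−S)⁺=0.0000, hold=11.5770 ⇒ V=11.5770 continue  boundary S*=58.5365
step 1: (k=1,j=0): S=70.1677, (K−S)⁺=44.2123, hold=44.0534 ⇒ V=44.2123 exercise | (k=1,j=1): S=100.8227, (K−S)⁺=13.5573, hold=22.0217 ⇒ V=22.0217 continue  boundary S*=70.1677
step 0: (k=0,j=0): S=84.1100, (K−S)⁺=30.2700, hold=33.3404 ⇒ V=33.3404 continue  boundary S*=-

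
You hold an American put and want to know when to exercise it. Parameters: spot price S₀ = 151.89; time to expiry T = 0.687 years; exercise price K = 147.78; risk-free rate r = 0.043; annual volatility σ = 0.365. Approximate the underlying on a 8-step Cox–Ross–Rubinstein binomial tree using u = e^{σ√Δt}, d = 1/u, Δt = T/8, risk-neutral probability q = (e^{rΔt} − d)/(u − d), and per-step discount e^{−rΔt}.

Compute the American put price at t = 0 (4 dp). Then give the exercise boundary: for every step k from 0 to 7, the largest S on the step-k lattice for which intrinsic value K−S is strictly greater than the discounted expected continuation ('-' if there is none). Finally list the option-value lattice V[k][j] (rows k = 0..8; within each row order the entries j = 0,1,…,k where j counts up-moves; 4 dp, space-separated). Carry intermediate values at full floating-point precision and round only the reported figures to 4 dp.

price = 14.1043
boundary = - - - - 99.0190 110.1974 99.0190 110.1974
tree:
14.1043
20.2747 7.8025
28.2356 12.1598 3.3361
37.8983 18.4132 5.7570 0.8471
48.7610 26.9028 9.7353 1.6688 0.0000
58.8054 37.5826 16.0142 3.2878 0.0000 0.0000
67.8310 48.7610 25.3132 6.4775 0.0000 0.0000 0.0000
75.9409 58.8054 37.5826 12.7617 0.0000 0.0000 0.0000 0.0000
83.2283 67.8310 48.7610 25.1423 0.0000 0.0000 0.0000 0.0000 0.0000

Δt=0.08588  u=1.11289  d=0.89856  q=0.49055  discount=0.99631
step 8 (expiry): payoffs max(K−S,0) = 83.2283 67.8310 48.7610 25.1423 0.0000 0.0000 0.0000 0.0000 0.0000
step 7: (k=7,j=0): S=71.8391, (K−S)⁺=75.9409, hold=75.3963 ⇒ V=75.9409 exercise | (k=7,j=1): S=88.9746, (K−S)⁺=58.8054, hold=58.2607 ⇒ V=58.8054 exercise | (k=7,j=2): S=110.1974, (K−S)⁺=37.5826, hold=37.0379 ⇒ V=37.5826 exercise | (k=7,j=3): S=136.4824, (K−S)⁺=11.2976, hold=12.7617 ⇒ V=12.7617 continue | (k=7,j=4): S=169.0370, (K−S)⁺=0.0000, hold=0.0000 ⇒ V=0.0000 continue | (k=7,j=5): S=209.3568, (K−S)⁺=0.0000, hold=0.0000 ⇒ V=0.0000 continue | (k=7,j=6): S=259.2940, (K−S)⁺=0.0000, hold=0.0000 ⇒ V=0.0000 continue | (k=7,j=7): S=321.1425, (K−S)⁺=0.0000, hold=0.0000 ⇒ V=0.0000 continue  boundary S*=110.1974
step 6: (k=6,j=0): S=79.9490, (K−S)⁺=67.8310, hold=67.2863 ⇒ V=67.8310 exercise | (k=6,j=1): S=99.0190, (K−S)⁺=48.7610, hold=48.2163 ⇒ V=48.7610 exercise | (k=6,j=2): S=122.6377, (K−S)⁺=25.1423, hold=25.3132 ⇒ V=25.3132 continue | (k=6,j=3): S=151.8900, (K−S)⁺=0.0000, hold=6.4775 ⇒ V=6.4775 continue | (k=6,j=4): S=188.1198, (K−S)⁺=0.0000, hold=0.0000 ⇒ V=0.0000 continue | (k=6,j=5): S=232.9914, (K−S)⁺=0.0000, hold=0.0000 ⇒ V=0.0000 continue | (k=6,j=6): S=288.5660, (K−S)⁺=0.0000, hold=0.0000 ⇒ V=0.0000 continue  boundary S*=99.0190
step 5: (k=5,j=0): S=88.9746, (K−S)⁺=58.8054, hold=58.2607 ⇒ V=58.8054 exercise | (k=5,j=1): S=110.1974, (K−S)⁺=37.5826, hold=37.1214 ⇒ V=37.5826 exercise | (k=5,j=2): S=136.4824, (K−S)⁺=11.2976, hold=16.0142 ⇒ V=16.0142 continue | (k=5,j=3): S=169.0370, (K−S)⁺=0.0000, hold=3.2878 ⇒ V=3.2878 continue | (k=5,j=4): S=209.3568, (K−S)⁺=0.0000, hold=0.0000 ⇒ V=0.0000 continue | (k=5,j=5): S=259.2940, (K−S)⁺=0.0000, hold=0.0000 ⇒ V=0.0000 continue  boundary S*=110.1974
step 4: (k=4,j=0): S=99.0190, (K−S)⁺=48.7610, hold=48.2163 ⇒ V=48.7610 exercise | (k=4,j=1): S=122.6377, (K−S)⁺=25.1423, hold=26.9028 ⇒ V=26.9028 continue | (k=4,j=2): S=151.8900, (K−S)⁺=0.0000, hold=9.7353 ⇒ V=9.7353 continue | (k=4,j=3): S=188.1198, (K−S)⁺=0.0000, hold=1.6688 ⇒ V=1.6688 continue | (k=4,j=4): S=232.9914, (K−S)⁺=0.0000, hold=0.0000 ⇒ V=0.0000 continue  boundary S*=99.0190
step 3: (k=3,j=0): S=110.1974, (K−S)⁺=37.5826, hold=37.8983 ⇒ V=37.8983 continue | (k=3,j=1): S=136.4824, (K−S)⁺=11.2976, hold=18.4132 ⇒ V=18.4132 continue | (k=3,j=2): S=169.0370, (K−S)⁺=0.0000, hold=5.7570 ⇒ V=5.7570 continue | (k=3,j=3): S=209.3568, (K−S)⁺=0.0000, hold=0.8471 ⇒ V=0.8471 continue  boundary S*=-
step 2: (k=2,j=0): S=122.6377, (K−S)⁺=25.1423, hold=28.2356 ⇒ V=28.2356 continue | (k=2,j=1): S=151.8900, (K−S)⁺=0.0000, hold=12.1598 ⇒ V=12.1598 continue | (k=2,j=2): S=188.1198, (K−S)⁺=0.0000, hold=3.3361 ⇒ V=3.3361 continue  boundary S*=-
step 1: (k=1,j=0): S=136.4824, (K−S)⁺=11.2976, hold=20.2747 ⇒ V=20.2747 continue | (k=1,j=1): S=169.0370, (K−S)⁺=0.0000, hold=7.8025 ⇒ V=7.8025 continue  boundary S*=-
step 0: (k=0,j=0): S=151.8900, (K−S)⁺=0.0000, hold=14.1043 ⇒ V=14.1043 continue  boundary S*=-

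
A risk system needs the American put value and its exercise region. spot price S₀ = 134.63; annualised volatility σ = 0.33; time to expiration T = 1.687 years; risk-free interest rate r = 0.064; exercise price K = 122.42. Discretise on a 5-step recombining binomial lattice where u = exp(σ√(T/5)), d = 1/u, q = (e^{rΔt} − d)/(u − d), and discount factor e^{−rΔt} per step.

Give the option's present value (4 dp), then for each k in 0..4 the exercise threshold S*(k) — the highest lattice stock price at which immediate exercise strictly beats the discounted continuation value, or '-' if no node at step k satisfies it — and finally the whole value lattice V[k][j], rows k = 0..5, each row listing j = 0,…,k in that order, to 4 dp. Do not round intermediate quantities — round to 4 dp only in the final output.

params: Δt=0.33740 u=1.21129 d=0.82557 q=0.50882 e^(-rΔt)=0.97864
t_5 payoffs: 70.7897 46.6670 11.2738 0.0000 0.0000 0.0000
t_4: node(4,0) S=62.5392 payoff=59.8808 vs cont=57.2657 → 59.8808 [stop]  node(4,1) S=91.7586 payoff=30.6614 vs cont=28.0462 → 30.6614 [stop]  node(4,2) S=134.6300 payoff=0.0000 vs cont=5.4192 → 5.4192 [wait]  node(4,3) S=197.5316 payoff=0.0000 vs cont=0.0000 → 0.0000 [wait]  node(4,4) S=289.8221 payoff=0.0000 vs cont=0.0000 → 0.0000 [wait]  ⇒ S*(4)=91.7586
t_3: node(3,0) S=75.7530 payoff=46.6670 vs cont=44.0519 → 46.6670 [stop]  node(3,1) S=111.1462 payoff=11.2738 vs cont=17.4371 → 17.4371 [wait]  node(3,2) S=163.0757 payoff=0.0000 vs cont=2.6050 → 2.6050 [wait]  node(3,3) S=239.2677 payoff=0.0000 vs cont=0.0000 → 0.0000 [wait]  ⇒ S*(3)=75.7530
t_2: node(2,0) S=91.7586 payoff=30.6614 vs cont=31.1152 → 31.1152 [wait]  node(2,1) S=134.6300 payoff=0.0000 vs cont=9.6790 → 9.6790 [wait]  node(2,2) S=197.5316 payoff=0.0000 vs cont=1.2522 → 1.2522 [wait]  ⇒ S*(2)=-
t_1: node(1,0) S=111.1462 payoff=11.2738 vs cont=19.7764 → 19.7764 [wait]  node(1,1) S=163.0757 payoff=0.0000 vs cont=5.2761 → 5.2761 [wait]  ⇒ S*(1)=-
t_0: node(0,0) S=134.6300 payoff=0.0000 vs cont=12.1336 → 12.1336 [wait]  ⇒ S*(0)=-

price = 12.1336
boundary = - - - 75.7530 91.7586
tree:
12.1336
19.7764 5.2761
31.1152 9.6790 1.2522
46.6670 17.4371 2.6050 0.0000
59.8808 30.6614 5.4192 0.0000 0.0000
70.7897 46.6670 11.2738 0.0000 0.0000 0.0000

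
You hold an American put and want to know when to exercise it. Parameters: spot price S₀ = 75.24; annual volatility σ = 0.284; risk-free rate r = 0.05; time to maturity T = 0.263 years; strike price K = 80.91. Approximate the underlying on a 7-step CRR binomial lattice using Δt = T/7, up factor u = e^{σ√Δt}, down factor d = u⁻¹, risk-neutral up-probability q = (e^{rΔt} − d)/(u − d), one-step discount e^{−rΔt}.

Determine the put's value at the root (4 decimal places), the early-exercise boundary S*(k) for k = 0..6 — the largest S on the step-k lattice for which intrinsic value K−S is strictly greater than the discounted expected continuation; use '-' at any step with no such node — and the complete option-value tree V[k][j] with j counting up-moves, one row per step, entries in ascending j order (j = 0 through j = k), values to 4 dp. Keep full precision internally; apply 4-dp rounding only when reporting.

Δt=0.03757, u=1.05659, d=0.94644, q=0.50331, disc=e^(-rΔt)=0.99812
k=7 terminal: V=max(K-S,0) → 29.7304 23.7737 17.1238 9.6999 1.4120 0.0000 0.0000 0.0000
k=6: j=0 S=54.0760 intr=26.8340 cont=26.6821 V=26.8340[EX]; j=1 S=60.3697 intr=20.5403 cont=20.3884 V=20.5403[EX]; j=2 S=67.3960 intr=13.5140 cont=13.3622 V=13.5140[EX]; j=3 S=75.2400 intr=5.6700 cont=5.5181 V=5.6700[EX]; j=4 S=83.9969 intr=0.0000 cont=0.7000 V=0.7000[hold]; j=5 S=93.7731 intr=0.0000 cont=0.0000 V=0.0000[hold]; j=6 S=104.6870 intr=0.0000 cont=0.0000 V=0.0000[hold]  S*(6)=75.2400
k=5: j=0 S=57.1363 intr=23.7737 cont=23.6219 V=23.7737[EX]; j=1 S=63.7862 intr=17.1238 cont=16.9719 V=17.1238[EX]; j=2 S=71.2101 intr=9.6999 cont=9.5481 V=9.6999[EX]; j=3 S=79.4980 intr=1.4120 cont=3.1626 V=3.1626[hold]; j=4 S=88.7505 intr=0.0000 cont=0.3470 V=0.3470[hold]; j=5 S=99.0799 intr=0.0000 cont=0.0000 V=0.0000[hold]  S*(5)=71.2101
k=4: j=0 S=60.3697 intr=20.5403 cont=20.3884 V=20.5403[EX]; j=1 S=67.3960 intr=13.5140 cont=13.3622 V=13.5140[EX]; j=2 S=75.2400 intr=5.6700 cont=6.3976 V=6.3976[hold]; j=3 S=83.9969 intr=0.0000 cont=1.7422 V=1.7422[hold]; j=4 S=93.7731 intr=0.0000 cont=0.1720 V=0.1720[hold]  S*(4)=67.3960
k=3: j=0 S=63.7862 intr=17.1238 cont=16.9719 V=17.1238[EX]; j=1 S=71.2101 intr=9.6999 cont=9.9136 V=9.9136[hold]; j=2 S=79.4980 intr=1.4120 cont=4.0469 V=4.0469[hold]; j=3 S=88.7505 intr=0.0000 cont=0.9501 V=0.9501[hold]  S*(3)=63.7862
k=2: j=0 S=67.3960 intr=13.5140 cont=13.4695 V=13.5140[EX]; j=1 S=75.2400 intr=5.6700 cont=6.9477 V=6.9477[hold]; j=2 S=83.9969 intr=0.0000 cont=2.4836 V=2.4836[hold]  S*(2)=67.3960
k=1: j=0 S=71.2101 intr=9.6999 cont=10.1900 V=10.1900[hold]; j=1 S=79.4980 intr=1.4120 cont=4.6921 V=4.6921[hold]  S*(1)=-
k=0: j=0 S=75.2400 intr=5.6700 cont=7.4089 V=7.4089[hold]  S*(0)=-

price = 7.4089
boundary = - - 67.3960 63.7862 67.3960 71.2101 75.2400
tree:
7.4089
10.1900 4.6921
13.5140 6.9477 2.4836
17.1238 9.9136 4.0469 0.9501
20.5403 13.5140 6.3976 1.7422 0.1720
23.7737 17.1238 9.6999 3.1626 0.3470 0.0000
26.8340 20.5403 13.5140 5.6700 0.7000 0.0000 0.0000
29.7304 23.7737 17.1238 9.6999 1.4120 0.0000 0.0000 0.0000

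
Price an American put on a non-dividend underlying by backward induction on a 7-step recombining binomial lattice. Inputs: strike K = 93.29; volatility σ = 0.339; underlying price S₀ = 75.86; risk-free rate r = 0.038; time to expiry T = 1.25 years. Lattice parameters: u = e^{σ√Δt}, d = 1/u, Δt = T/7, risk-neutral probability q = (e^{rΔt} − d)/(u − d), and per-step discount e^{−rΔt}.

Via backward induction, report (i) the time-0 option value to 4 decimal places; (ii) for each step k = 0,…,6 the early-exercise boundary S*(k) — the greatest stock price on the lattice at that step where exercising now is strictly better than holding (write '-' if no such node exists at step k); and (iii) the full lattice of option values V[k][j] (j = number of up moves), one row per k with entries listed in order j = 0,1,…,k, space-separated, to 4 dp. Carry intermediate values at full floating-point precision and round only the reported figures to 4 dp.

price = 21.2203
boundary = - - 56.9619 49.3594 56.9619 65.7353 75.8600
tree:
21.2203
28.2467 14.1423
36.3281 20.1597 8.0246
43.9306 27.6833 12.5453 3.3923
50.5184 36.3281 18.9971 5.9494 0.7560
56.2269 43.9306 27.5547 10.2813 1.4863 0.0000
61.1736 50.5184 36.3281 17.4300 2.9224 0.0000 0.0000
65.4600 56.2269 43.9306 27.5547 5.7459 0.0000 0.0000 0.0000

Δt=0.17857, u=1.15402, d=0.86653, q=0.48793, disc=e^(-rΔt)=0.99324
k=7 terminal: V=max(K-S,0) → 65.4600 56.2269 43.9306 27.5547 5.7459 0.0000 0.0000 0.0000
k=6: j=0 S=32.1164 intr=61.1736 cont=60.5427 V=61.1736[EX]; j=1 S=42.7716 intr=50.5184 cont=49.8875 V=50.5184[EX]; j=2 S=56.9619 intr=36.3281 cont=35.6972 V=36.3281[EX]; j=3 S=75.8600 intr=17.4300 cont=16.7991 V=17.4300[EX]; j=4 S=101.0279 intr=0.0000 cont=2.9224 V=2.9224[hold]; j=5 S=134.5457 intr=0.0000 cont=0.0000 V=0.0000[hold]; j=6 S=179.1837 intr=0.0000 cont=0.0000 V=0.0000[hold]  S*(6)=75.8600
k=5: j=0 S=37.0631 intr=56.2269 cont=55.5960 V=56.2269[EX]; j=1 S=49.3594 intr=43.9306 cont=43.2997 V=43.9306[EX]; j=2 S=65.7353 intr=27.5547 cont=26.9238 V=27.5547[EX]; j=3 S=87.5441 intr=5.7459 cont=10.2813 V=10.2813[hold]; j=4 S=116.5885 intr=0.0000 cont=1.4863 V=1.4863[hold]; j=5 S=155.2688 intr=0.0000 cont=0.0000 V=0.0000[hold]  S*(5)=65.7353
k=4: j=0 S=42.7716 intr=50.5184 cont=49.8875 V=50.5184[EX]; j=1 S=56.9619 intr=36.3281 cont=35.6972 V=36.3281[EX]; j=2 S=75.8600 intr=17.4300 cont=18.9971 V=18.9971[hold]; j=3 S=101.0279 intr=0.0000 cont=5.9494 V=5.9494[hold]; j=4 S=134.5457 intr=0.0000 cont=0.7560 V=0.7560[hold]  S*(4)=56.9619
k=3: j=0 S=49.3594 intr=43.9306 cont=43.2997 V=43.9306[EX]; j=1 S=65.7353 intr=27.5547 cont=27.6833 V=27.6833[hold]; j=2 S=87.5441 intr=5.7459 cont=12.5453 V=12.5453[hold]; j=3 S=116.5885 intr=0.0000 cont=3.3923 V=3.3923[hold]  S*(3)=49.3594
k=2: j=0 S=56.9619 intr=36.3281 cont=35.7595 V=36.3281[EX]; j=1 S=75.8600 intr=17.4300 cont=20.1597 V=20.1597[hold]; j=2 S=101.0279 intr=0.0000 cont=8.0246 V=8.0246[hold]  S*(2)=56.9619
k=1: j=0 S=65.7353 intr=27.5547 cont=28.2467 V=28.2467[hold]; j=1 S=87.5441 intr=5.7459 cont=14.1423 V=14.1423[hold]  S*(1)=-
k=0: j=0 S=75.8600 intr=17.4300 cont=21.2203 V=21.2203[hold]  S*(0)=-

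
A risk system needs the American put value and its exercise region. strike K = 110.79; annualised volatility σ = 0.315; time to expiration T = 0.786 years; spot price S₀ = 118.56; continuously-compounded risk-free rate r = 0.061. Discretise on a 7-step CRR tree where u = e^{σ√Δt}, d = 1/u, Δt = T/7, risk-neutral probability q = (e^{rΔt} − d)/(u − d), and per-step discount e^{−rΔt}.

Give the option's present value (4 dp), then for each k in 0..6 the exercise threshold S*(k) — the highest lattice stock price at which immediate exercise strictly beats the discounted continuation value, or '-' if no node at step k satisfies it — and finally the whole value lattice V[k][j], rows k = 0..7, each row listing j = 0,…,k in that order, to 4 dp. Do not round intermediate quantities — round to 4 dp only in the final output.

price = 7.5322
boundary = - - - 86.3802 77.7272 86.3802 95.9965
tree:
7.5322
11.5282 3.7352
17.1001 6.2479 1.3342
24.4098 10.1998 2.4765 0.2377
33.0628 16.1294 4.5524 0.4846 0.0000
40.8490 24.4098 8.2687 0.9880 0.0000 0.0000
47.8553 33.0628 14.7935 2.0143 0.0000 0.0000 0.0000
54.1597 40.8490 24.4098 4.1066 0.0000 0.0000 0.0000 0.0000

params: Δt=0.11229 u=1.11133 d=0.89983 q=0.50613 e^(-rΔt)=0.99317
t_7 payoffs: 54.1597 40.8490 24.4098 4.1066 0.0000 0.0000 0.0000 0.0000
t_6: node(6,0) S=62.9347 payoff=47.8553 vs cont=47.0990 → 47.8553 [stop]  node(6,1) S=77.7272 payoff=33.0628 vs cont=32.3066 → 33.0628 [stop]  node(6,2) S=95.9965 payoff=14.7935 vs cont=14.0372 → 14.7935 [stop]  node(6,3) S=118.5600 payoff=0.0000 vs cont=2.0143 → 2.0143 [wait]  node(6,4) S=146.4269 payoff=0.0000 vs cont=0.0000 → 0.0000 [wait]  node(6,5) S=180.8437 payoff=0.0000 vs cont=0.0000 → 0.0000 [wait]  node(6,6) S=223.3501 payoff=0.0000 vs cont=0.0000 → 0.0000 [wait]  ⇒ S*(6)=95.9965
t_5: node(5,0) S=69.9410 payoff=40.8490 vs cont=40.0928 → 40.8490 [stop]  node(5,1) S=86.3802 payoff=24.4098 vs cont=23.6535 → 24.4098 [stop]  node(5,2) S=106.6834 payoff=4.1066 vs cont=8.2687 → 8.2687 [wait]  node(5,3) S=131.7588 payoff=0.0000 vs cont=0.9880 → 0.9880 [wait]  node(5,4) S=162.7279 payoff=0.0000 vs cont=0.0000 → 0.0000 [wait]  node(5,5) S=200.9763 payoff=0.0000 vs cont=0.0000 → 0.0000 [wait]  ⇒ S*(5)=86.3802
t_4: node(4,0) S=77.7272 payoff=33.0628 vs cont=32.3066 → 33.0628 [stop]  node(4,1) S=95.9965 payoff=14.7935 vs cont=16.1294 → 16.1294 [wait]  node(4,2) S=118.5600 payoff=0.0000 vs cont=4.5524 → 4.5524 [wait]  node(4,3) S=146.4269 payoff=0.0000 vs cont=0.4846 → 0.4846 [wait]  node(4,4) S=180.8437 payoff=0.0000 vs cont=0.0000 → 0.0000 [wait]  ⇒ S*(4)=77.7272
t_3: node(3,0) S=86.3802 payoff=24.4098 vs cont=24.3251 → 24.4098 [stop]  node(3,1) S=106.6834 payoff=4.1066 vs cont=10.1998 → 10.1998 [wait]  node(3,2) S=131.7588 payoff=0.0000 vs cont=2.4765 → 2.4765 [wait]  node(3,3) S=162.7279 payoff=0.0000 vs cont=0.2377 → 0.2377 [wait]  ⇒ S*(3)=86.3802
t_2: node(2,0) S=95.9965 payoff=14.7935 vs cont=17.1001 → 17.1001 [wait]  node(2,1) S=118.5600 payoff=0.0000 vs cont=6.2479 → 6.2479 [wait]  node(2,2) S=146.4269 payoff=0.0000 vs cont=1.3342 → 1.3342 [wait]  ⇒ S*(2)=-
t_1: node(1,0) S=106.6834 payoff=4.1066 vs cont=11.5282 → 11.5282 [wait]  node(1,1) S=131.7588 payoff=0.0000 vs cont=3.7352 → 3.7352 [wait]  ⇒ S*(1)=-
t_0: node(0,0) S=118.5600 payoff=0.0000 vs cont=7.5322 → 7.5322 [wait]  ⇒ S*(0)=-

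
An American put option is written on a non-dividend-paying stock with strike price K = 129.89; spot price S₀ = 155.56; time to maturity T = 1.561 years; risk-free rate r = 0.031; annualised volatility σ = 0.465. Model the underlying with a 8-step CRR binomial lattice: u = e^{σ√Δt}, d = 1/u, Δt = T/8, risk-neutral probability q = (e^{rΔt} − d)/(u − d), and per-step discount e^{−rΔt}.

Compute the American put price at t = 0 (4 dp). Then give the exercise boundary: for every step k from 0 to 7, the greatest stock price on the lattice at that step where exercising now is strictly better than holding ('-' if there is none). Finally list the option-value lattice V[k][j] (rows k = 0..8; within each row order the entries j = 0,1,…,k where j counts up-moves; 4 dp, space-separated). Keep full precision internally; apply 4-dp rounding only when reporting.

Δt=0.19512  u=1.22802  d=0.81432  q=0.46349  discount=0.99397
step 8 (expiry): payoffs max(K−S,0) = 99.8119 84.5311 61.4871 26.7360 0.0000 0.0000 0.0000 0.0000 0.0000
step 7: (k=7,j=0): S=36.9366, (K−S)⁺=92.9534, hold=92.1701 ⇒ V=92.9534 exercise | (k=7,j=1): S=55.7017, (K−S)⁺=74.1883, hold=73.4050 ⇒ V=74.1883 exercise | (k=7,j=2): S=84.0002, (K−S)⁺=45.8898, hold=45.1065 ⇒ V=45.8898 exercise | (k=7,j=3): S=126.6753, (K−S)⁺=3.2147, hold=14.2575 ⇒ V=14.2575 continue | (k=7,j=4): S=191.0310, (K−S)⁺=0.0000, hold=0.0000 ⇒ V=0.0000 continue | (k=7,j=5): S=288.0817, (K−S)⁺=0.0000, hold=0.0000 ⇒ V=0.0000 continue | (k=7,j=6): S=434.4378, (K−S)⁺=0.0000, hold=0.0000 ⇒ V=0.0000 continue | (k=7,j=7): S=655.1480, (K−S)⁺=0.0000, hold=0.0000 ⇒ V=0.0000 continue  boundary S*=84.0002
step 6: (k=6,j=0): S=45.3589, (K−S)⁺=84.5311, hold=83.7478 ⇒ V=84.5311 exercise | (k=6,j=1): S=68.4029, (K−S)⁺=61.4871, hold=60.7038 ⇒ V=61.4871 exercise | (k=6,j=2): S=103.1540, (K−S)⁺=26.7360, hold=31.0401 ⇒ V=31.0401 continue | (k=6,j=3): S=155.5600, (K−S)⁺=0.0000, hold=7.6031 ⇒ V=7.6031 continue | (k=6,j=4): S=234.5902, (K−S)⁺=0.0000, hold=0.0000 ⇒ V=0.0000 continue | (k=6,j=5): S=353.7705, (K−S)⁺=0.0000, hold=0.0000 ⇒ V=0.0000 continue | (k=6,j=6): S=533.4989, (K−S)⁺=0.0000, hold=0.0000 ⇒ V=0.0000 continue  boundary S*=68.4029
step 5: (k=5,j=0): S=55.7017, (K−S)⁺=74.1883, hold=73.4050 ⇒ V=74.1883 exercise | (k=5,j=1): S=84.0002, (K−S)⁺=45.8898, hold=47.0894 ⇒ V=47.0894 continue | (k=5,j=2): S=126.6753, (K−S)⁺=3.2147, hold=20.0555 ⇒ V=20.0555 continue | (k=5,j=3): S=191.0310, (K−S)⁺=0.0000, hold=4.0545 ⇒ V=4.0545 continue | (k=5,j=4): S=288.0817, (K−S)⁺=0.0000, hold=0.0000 ⇒ V=0.0000 continue | (k=5,j=5): S=434.4378, (K−S)⁺=0.0000, hold=0.0000 ⇒ V=0.0000 continue  boundary S*=55.7017
step 4: (k=4,j=0): S=68.4029, (K−S)⁺=61.4871, hold=61.2565 ⇒ V=61.4871 exercise | (k=4,j=1): S=103.1540, (K−S)⁺=26.7360, hold=34.3509 ⇒ V=34.3509 continue | (k=4,j=2): S=155.5600, (K−S)⁺=0.0000, hold=12.5629 ⇒ V=12.5629 continue | (k=4,j=3): S=234.5902, (K−S)⁺=0.0000, hold=2.1621 ⇒ V=2.1621 continue | (k=4,j=4): S=353.7705, (K−S)⁺=0.0000, hold=0.0000 ⇒ V=0.0000 continue  boundary S*=68.4029
step 3: (k=3,j=0): S=84.0002, (K−S)⁺=45.8898, hold=48.6147 ⇒ V=48.6147 continue | (k=3,j=1): S=126.6753, (K−S)⁺=3.2147, hold=24.1061 ⇒ V=24.1061 continue | (k=3,j=2): S=191.0310, (K−S)⁺=0.0000, hold=7.6955 ⇒ V=7.6955 continue | (k=3,j=3): S=288.0817, (K−S)⁺=0.0000, hold=1.1530 ⇒ V=1.1530 continue  boundary S*=-
step 2: (k=2,j=0): S=103.1540, (K−S)⁺=26.7360, hold=37.0304 ⇒ V=37.0304 continue | (k=2,j=1): S=155.5600, (K−S)⁺=0.0000, hold=16.4004 ⇒ V=16.4004 continue | (k=2,j=2): S=234.5902, (K−S)⁺=0.0000, hold=4.6350 ⇒ V=4.6350 continue  boundary S*=-
step 1: (k=1,j=0): S=126.6753, (K−S)⁺=3.2147, hold=27.3029 ⇒ V=27.3029 continue | (k=1,j=1): S=191.0310, (K−S)⁺=0.0000, hold=10.8812 ⇒ V=10.8812 continue  boundary S*=-
step 0: (k=0,j=0): S=155.5600, (K−S)⁺=0.0000, hold=19.5727 ⇒ V=19.5727 continue  boundary S*=-

price = 19.5727
boundary = - - - - 68.4029 55.7017 68.4029 84.0002
tree:
19.5727
27.3029 10.8812
37.0304 16.4004 4.6350
48.6147 24.1061 7.6955 1.1530
61.4871 34.3509 12.5629 2.1621 0.0000
74.1883 47.0894 20.0555 4.0545 0.0000 0.0000
84.5311 61.4871 31.0401 7.6031 0.0000 0.0000 0.0000
92.9534 74.1883 45.8898 14.2575 0.0000 0.0000 0.0000 0.0000
99.8119 84.5311 61.4871 26.7360 0.0000 0.0000 0.0000 0.0000 0.0000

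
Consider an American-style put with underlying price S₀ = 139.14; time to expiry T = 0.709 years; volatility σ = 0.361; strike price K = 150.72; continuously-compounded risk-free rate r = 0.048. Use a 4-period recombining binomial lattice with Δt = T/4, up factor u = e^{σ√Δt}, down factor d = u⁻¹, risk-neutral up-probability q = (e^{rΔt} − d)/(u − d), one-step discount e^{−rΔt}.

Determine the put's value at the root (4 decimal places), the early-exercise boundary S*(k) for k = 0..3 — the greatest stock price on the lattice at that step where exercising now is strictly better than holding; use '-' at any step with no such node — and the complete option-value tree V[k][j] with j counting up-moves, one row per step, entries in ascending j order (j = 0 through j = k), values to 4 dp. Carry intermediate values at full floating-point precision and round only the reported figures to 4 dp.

params: Δt=0.17725 u=1.16414 d=0.85900 q=0.49008 e^(-rΔt)=0.99153
t_4 payoffs: 74.9622 48.0509 11.5800 0.0000 0.0000
t_3: node(3,0) S=88.1929 payoff=62.5271 vs cont=61.2503 → 62.5271 [stop]  node(3,1) S=119.5214 payoff=31.1986 vs cont=29.9217 → 31.1986 [stop]  node(3,2) S=161.9788 payoff=0.0000 vs cont=5.8549 → 5.8549 [wait]  node(3,3) S=219.5182 payoff=0.0000 vs cont=0.0000 → 0.0000 [wait]  ⇒ S*(3)=119.5214
t_2: node(2,0) S=102.6691 payoff=48.0509 vs cont=46.7740 → 48.0509 [stop]  node(2,1) S=139.1400 payoff=11.5800 vs cont=18.6191 → 18.6191 [wait]  node(2,2) S=188.5664 payoff=0.0000 vs cont=2.9602 → 2.9602 [wait]  ⇒ S*(2)=102.6691
t_1: node(1,0) S=119.5214 payoff=31.1986 vs cont=33.3422 → 33.3422 [wait]  node(1,1) S=161.9788 payoff=0.0000 vs cont=10.8523 → 10.8523 [wait]  ⇒ S*(1)=-
t_0: node(0,0) S=139.1400 payoff=11.5800 vs cont=22.1313 → 22.1313 [wait]  ⇒ S*(0)=-

price = 22.1313
boundary = - - 102.6691 119.5214
tree:
22.1313
33.3422 10.8523
48.0509 18.6191 2.9602
62.5271 31.1986 5.8549 0.0000
74.9622 48.0509 11.5800 0.0000 0.0000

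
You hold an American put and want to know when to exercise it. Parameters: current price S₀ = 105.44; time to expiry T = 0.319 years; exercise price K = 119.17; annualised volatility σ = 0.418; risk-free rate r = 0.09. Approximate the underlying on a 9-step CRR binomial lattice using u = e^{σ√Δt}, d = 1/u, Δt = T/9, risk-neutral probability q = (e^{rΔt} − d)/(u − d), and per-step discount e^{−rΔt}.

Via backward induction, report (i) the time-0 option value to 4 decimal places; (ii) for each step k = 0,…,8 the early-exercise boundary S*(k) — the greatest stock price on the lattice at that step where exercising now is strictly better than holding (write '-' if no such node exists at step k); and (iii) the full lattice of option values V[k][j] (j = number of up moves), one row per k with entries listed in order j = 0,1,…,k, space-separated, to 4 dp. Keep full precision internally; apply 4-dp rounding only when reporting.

params: Δt=0.03544 u=1.08187 d=0.92432 q=0.50062 e^(-rΔt)=0.99682
t_9 payoffs: 67.2408 58.3893 48.0290 35.9027 21.7096 5.0971 0.0000 0.0000 0.0000 0.0000
t_8: node(8,0) S=56.1809 payoff=62.9891 vs cont=62.6095 → 62.9891 [stop]  node(8,1) S=65.7572 payoff=53.4128 vs cont=53.0333 → 53.4128 [stop]  node(8,2) S=76.9657 payoff=42.2043 vs cont=41.8248 → 42.2043 [stop]  node(8,3) S=90.0848 payoff=29.0852 vs cont=28.7057 → 29.0852 [stop]  node(8,4) S=105.4400 payoff=13.7300 vs cont=13.3505 → 13.7300 [stop]  node(8,5) S=123.4126 payoff=0.0000 vs cont=2.5373 → 2.5373 [wait]  node(8,6) S=144.4487 payoff=0.0000 vs cont=0.0000 → 0.0000 [wait]  node(8,7) S=169.0705 payoff=0.0000 vs cont=0.0000 → 0.0000 [wait]  node(8,8) S=197.8891 payoff=0.0000 vs cont=0.0000 → 0.0000 [wait]  ⇒ S*(8)=105.4400
t_7: node(7,0) S=60.7807 payoff=58.3893 vs cont=58.0097 → 58.3893 [stop]  node(7,1) S=71.1410 payoff=48.0290 vs cont=47.6494 → 48.0290 [stop]  node(7,2) S=83.2673 payoff=35.9027 vs cont=35.5232 → 35.9027 [stop]  node(7,3) S=97.4604 payoff=21.7096 vs cont=21.3300 → 21.7096 [stop]  node(7,4) S=114.0729 payoff=5.0971 vs cont=8.1009 → 8.1009 [wait]  node(7,5) S=133.5170 payoff=0.0000 vs cont=1.2631 → 1.2631 [wait]  node(7,6) S=156.2754 payoff=0.0000 vs cont=0.0000 → 0.0000 [wait]  node(7,7) S=182.9131 payoff=0.0000 vs cont=0.0000 → 0.0000 [wait]  ⇒ S*(7)=97.4604
t_6: node(6,0) S=65.7572 payoff=53.4128 vs cont=53.0333 → 53.4128 [stop]  node(6,1) S=76.9657 payoff=42.2043 vs cont=41.8248 → 42.2043 [stop]  node(6,2) S=90.0848 payoff=29.0852 vs cont=28.7057 → 29.0852 [stop]  node(6,3) S=105.4400 payoff=13.7300 vs cont=14.8494 → 14.8494 [wait]  node(6,4) S=123.4126 payoff=0.0000 vs cont=4.6629 → 4.6629 [wait]  node(6,5) S=144.4487 payoff=0.0000 vs cont=0.6287 → 0.6287 [wait]  node(6,6) S=169.0705 payoff=0.0000 vs cont=0.0000 → 0.0000 [wait]  ⇒ S*(6)=90.0848
t_5: node(5,0) S=71.1410 payoff=48.0290 vs cont=47.6494 → 48.0290 [stop]  node(5,1) S=83.2673 payoff=35.9027 vs cont=35.5232 → 35.9027 [stop]  node(5,2) S=97.4604 payoff=21.7096 vs cont=21.8886 → 21.8886 [wait]  node(5,3) S=114.0729 payoff=5.0971 vs cont=9.7188 → 9.7188 [wait]  node(5,4) S=133.5170 payoff=0.0000 vs cont=2.6349 → 2.6349 [wait]  node(5,5) S=156.2754 payoff=0.0000 vs cont=0.3130 → 0.3130 [wait]  ⇒ S*(5)=83.2673
t_4: node(4,0) S=76.9657 payoff=42.2043 vs cont=41.8248 → 42.2043 [stop]  node(4,1) S=90.0848 payoff=29.0852 vs cont=28.7951 → 29.0852 [stop]  node(4,2) S=105.4400 payoff=13.7300 vs cont=15.7459 → 15.7459 [wait]  node(4,3) S=123.4126 payoff=0.0000 vs cont=6.1528 → 6.1528 [wait]  node(4,4) S=144.4487 payoff=0.0000 vs cont=1.4678 → 1.4678 [wait]  ⇒ S*(4)=90.0848
t_3: node(3,0) S=83.2673 payoff=35.9027 vs cont=35.5232 → 35.9027 [stop]  node(3,1) S=97.4604 payoff=21.7096 vs cont=22.3360 → 22.3360 [wait]  node(3,2) S=114.0729 payoff=5.0971 vs cont=10.9086 → 10.9086 [wait]  node(3,3) S=133.5170 payoff=0.0000 vs cont=3.7953 → 3.7953 [wait]  ⇒ S*(3)=83.2673
t_2: node(2,0) S=90.0848 payoff=29.0852 vs cont=29.0183 → 29.0852 [stop]  node(2,1) S=105.4400 payoff=13.7300 vs cont=16.5624 → 16.5624 [wait]  node(2,2) S=123.4126 payoff=0.0000 vs cont=7.3242 → 7.3242 [wait]  ⇒ S*(2)=90.0848
t_1: node(1,0) S=97.4604 payoff=21.7096 vs cont=22.7434 → 22.7434 [wait]  node(1,1) S=114.0729 payoff=5.0971 vs cont=11.8996 → 11.8996 [wait]  ⇒ S*(1)=-
t_0: node(0,0) S=105.4400 payoff=13.7300 vs cont=17.2597 → 17.2597 [wait]  ⇒ S*(0)=-

price = 17.2597
boundary = - - 90.0848 83.2673 90.0848 83.2673 90.0848 97.4604 105.4400
tree:
17.2597
22.7434 11.8996
29.0852 16.5624 7.3242
35.9027 22.3360 10.9086 3.7953
42.2043 29.0852 15.7459 6.1528 1.4678
48.0290 35.9027 21.8886 9.7188 2.6349 0.3130
53.4128 42.2043 29.0852 14.8494 4.6629 0.6287 0.0000
58.3893 48.0290 35.9027 21.7096 8.1009 1.2631 0.0000 0.0000
62.9891 53.4128 42.2043 29.0852 13.7300 2.5373 0.0000 0.0000 0.0000
67.2408 58.3893 48.0290 35.9027 21.7096 5.0971 0.0000 0.0000 0.0000 0.0000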